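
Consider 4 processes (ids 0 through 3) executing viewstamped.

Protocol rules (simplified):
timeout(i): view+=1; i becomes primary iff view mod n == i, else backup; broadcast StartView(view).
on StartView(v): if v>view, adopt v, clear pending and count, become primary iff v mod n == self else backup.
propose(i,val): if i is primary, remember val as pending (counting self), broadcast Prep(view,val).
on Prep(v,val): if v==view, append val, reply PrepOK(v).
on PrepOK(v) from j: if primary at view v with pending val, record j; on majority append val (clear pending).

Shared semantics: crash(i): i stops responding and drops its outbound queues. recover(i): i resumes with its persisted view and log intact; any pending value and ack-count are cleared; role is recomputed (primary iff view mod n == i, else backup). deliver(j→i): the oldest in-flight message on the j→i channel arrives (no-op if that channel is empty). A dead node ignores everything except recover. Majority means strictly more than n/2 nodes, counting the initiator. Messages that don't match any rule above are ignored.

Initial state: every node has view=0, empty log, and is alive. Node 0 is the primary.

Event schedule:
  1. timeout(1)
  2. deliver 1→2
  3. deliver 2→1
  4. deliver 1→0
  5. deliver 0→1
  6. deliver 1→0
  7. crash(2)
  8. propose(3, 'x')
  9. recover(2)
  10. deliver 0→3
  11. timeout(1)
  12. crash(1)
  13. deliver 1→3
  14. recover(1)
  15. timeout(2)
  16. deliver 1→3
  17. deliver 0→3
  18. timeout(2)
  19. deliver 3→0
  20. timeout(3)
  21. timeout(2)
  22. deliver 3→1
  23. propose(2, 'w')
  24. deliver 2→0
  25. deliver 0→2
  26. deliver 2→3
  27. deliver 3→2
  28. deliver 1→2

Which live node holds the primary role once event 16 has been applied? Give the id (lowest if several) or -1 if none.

2

after 1 — timeout(1): n1:prim/v1/[-]
after 2 — deliver 1→2: n2:back/v1/[-]
after 3 — deliver 2→1: ·
after 4 — deliver 1→0: n0:back/v1/[-]
after 5 — deliver 0→1: ·
after 6 — deliver 1→0: ·
after 7 — crash(2): n2:✗back/v1/[-]
after 8 — propose(3,'x'): ·
after 9 — recover(2): n2:back/v1/[-]
after 10 — deliver 0→3: ·
after 11 — timeout(1): n1:back/v2/[-]
after 12 — crash(1): n1:✗back/v2/[-]
after 13 — deliver 1→3: ·
after 14 — recover(1): n1:back/v2/[-]
after 15 — timeout(2): n2:prim/v2/[-]
after 16 — deliver 1→3: ·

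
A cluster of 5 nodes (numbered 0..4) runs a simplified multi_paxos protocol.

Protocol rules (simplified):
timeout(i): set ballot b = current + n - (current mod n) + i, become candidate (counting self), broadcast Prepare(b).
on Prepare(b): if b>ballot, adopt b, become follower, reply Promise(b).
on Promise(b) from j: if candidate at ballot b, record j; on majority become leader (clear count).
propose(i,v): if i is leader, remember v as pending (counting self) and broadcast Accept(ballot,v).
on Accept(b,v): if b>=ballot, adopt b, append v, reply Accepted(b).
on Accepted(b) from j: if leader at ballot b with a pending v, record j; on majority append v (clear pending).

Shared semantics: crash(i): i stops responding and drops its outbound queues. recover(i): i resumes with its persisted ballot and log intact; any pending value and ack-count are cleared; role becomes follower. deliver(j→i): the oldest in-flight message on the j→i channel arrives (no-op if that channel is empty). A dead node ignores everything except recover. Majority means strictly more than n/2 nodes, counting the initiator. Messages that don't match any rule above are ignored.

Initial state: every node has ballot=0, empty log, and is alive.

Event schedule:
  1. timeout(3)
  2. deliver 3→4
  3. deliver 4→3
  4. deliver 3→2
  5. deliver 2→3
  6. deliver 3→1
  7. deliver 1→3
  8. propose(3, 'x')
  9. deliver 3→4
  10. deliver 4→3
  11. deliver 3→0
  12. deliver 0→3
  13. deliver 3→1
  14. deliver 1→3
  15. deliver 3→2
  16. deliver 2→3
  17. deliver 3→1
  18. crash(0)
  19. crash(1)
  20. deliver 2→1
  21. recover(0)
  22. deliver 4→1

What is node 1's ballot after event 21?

8

1. timeout(3):  <3:cand b8 ->
2. deliver 3→4:  <4:foll b8 ->
3. deliver 4→3:  nop
4. deliver 3→2:  <2:foll b8 ->
5. deliver 2→3:  <3:lead b8 ->
6. deliver 3→1:  <1:foll b8 ->
7. deliver 1→3:  nop
8. propose(3,'x'):  nop
9. deliver 3→4:  <4:foll b8 x>
10. deliver 4→3:  nop
11. deliver 3→0:  <0:foll b8 ->
12. deliver 0→3:  nop
13. deliver 3→1:  <1:foll b8 x>
14. deliver 1→3:  <3:lead b8 x>
15. deliver 3→2:  <2:foll b8 x>
16. deliver 2→3:  nop
17. deliver 3→1:  nop
18. crash(0):  <0:✗foll b8 ->
19. crash(1):  <1:✗foll b8 x>
20. deliver 2→1:  nop
21. recover(0):  <0:foll b8 ->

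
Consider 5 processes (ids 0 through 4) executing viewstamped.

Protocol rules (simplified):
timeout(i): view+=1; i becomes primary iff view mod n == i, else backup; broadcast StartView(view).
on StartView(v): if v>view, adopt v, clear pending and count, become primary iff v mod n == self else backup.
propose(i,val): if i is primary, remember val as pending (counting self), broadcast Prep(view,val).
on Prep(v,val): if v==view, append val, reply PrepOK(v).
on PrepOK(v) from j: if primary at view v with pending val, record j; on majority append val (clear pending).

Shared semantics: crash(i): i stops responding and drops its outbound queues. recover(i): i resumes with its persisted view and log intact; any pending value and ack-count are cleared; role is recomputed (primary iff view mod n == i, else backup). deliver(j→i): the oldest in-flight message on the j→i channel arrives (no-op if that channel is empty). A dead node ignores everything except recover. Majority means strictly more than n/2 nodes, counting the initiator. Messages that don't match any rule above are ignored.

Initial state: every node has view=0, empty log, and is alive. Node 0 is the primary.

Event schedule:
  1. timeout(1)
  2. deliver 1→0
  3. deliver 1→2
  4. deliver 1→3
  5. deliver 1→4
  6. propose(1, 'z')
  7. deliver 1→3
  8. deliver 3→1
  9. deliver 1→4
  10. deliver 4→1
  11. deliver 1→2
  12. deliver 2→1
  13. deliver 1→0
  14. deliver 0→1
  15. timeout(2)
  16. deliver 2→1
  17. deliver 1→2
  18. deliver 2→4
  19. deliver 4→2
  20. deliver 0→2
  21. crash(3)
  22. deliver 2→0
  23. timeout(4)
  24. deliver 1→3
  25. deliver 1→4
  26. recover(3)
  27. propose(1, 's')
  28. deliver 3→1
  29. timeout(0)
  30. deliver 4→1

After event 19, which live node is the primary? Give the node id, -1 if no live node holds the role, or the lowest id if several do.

step 1 timeout(1): 1={prim,v=1,log=-}
step 2 deliver 1→0: 0={back,v=1,log=-}
step 3 deliver 1→2: 2={back,v=1,log=-}
step 4 deliver 1→3: 3={back,v=1,log=-}
step 5 deliver 1→4: 4={back,v=1,log=-}
step 6 propose(1,'z'): —
step 7 deliver 1→3: 3={back,v=1,log=z}
step 8 deliver 3→1: —
step 9 deliver 1→4: 4={back,v=1,log=z}
step 10 deliver 4→1: 1={prim,v=1,log=z}
step 11 deliver 1→2: 2={back,v=1,log=z}
step 12 deliver 2→1: —
step 13 deliver 1→0: 0={back,v=1,log=z}
step 14 deliver 0→1: —
step 15 timeout(2): 2={prim,v=2,log=z}
step 16 deliver 2→1: 1={back,v=2,log=z}
step 17 deliver 1→2: —
step 18 deliver 2→4: 4={back,v=2,log=z}
step 19 deliver 4→2: —

2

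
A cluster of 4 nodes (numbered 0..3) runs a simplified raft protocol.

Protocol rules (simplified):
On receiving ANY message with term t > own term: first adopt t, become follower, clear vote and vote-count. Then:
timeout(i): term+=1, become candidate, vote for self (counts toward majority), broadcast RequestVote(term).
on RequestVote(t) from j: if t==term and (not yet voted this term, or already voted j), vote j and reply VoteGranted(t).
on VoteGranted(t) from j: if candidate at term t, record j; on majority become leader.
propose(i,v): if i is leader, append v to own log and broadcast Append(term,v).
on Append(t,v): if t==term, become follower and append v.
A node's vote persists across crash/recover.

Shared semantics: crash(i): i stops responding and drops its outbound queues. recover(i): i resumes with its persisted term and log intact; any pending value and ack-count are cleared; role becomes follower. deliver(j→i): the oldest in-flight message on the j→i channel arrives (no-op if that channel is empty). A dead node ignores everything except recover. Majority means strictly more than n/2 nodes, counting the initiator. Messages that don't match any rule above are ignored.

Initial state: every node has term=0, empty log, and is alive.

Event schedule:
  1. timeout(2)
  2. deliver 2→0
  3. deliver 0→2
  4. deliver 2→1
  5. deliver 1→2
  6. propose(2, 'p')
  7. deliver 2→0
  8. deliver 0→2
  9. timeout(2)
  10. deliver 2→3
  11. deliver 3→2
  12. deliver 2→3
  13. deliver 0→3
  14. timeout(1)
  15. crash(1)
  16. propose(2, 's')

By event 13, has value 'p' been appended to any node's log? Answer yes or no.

after 1 — timeout(2): n2:cand/t1/[-]
after 2 — deliver 2→0: n0:foll/t1/[-]
after 3 — deliver 0→2: ·
after 4 — deliver 2→1: n1:foll/t1/[-]
after 5 — deliver 1→2: n2:lead/t1/[-]
after 6 — propose(2,'p'): n2:lead/t1/[p]
after 7 — deliver 2→0: n0:foll/t1/[p]
after 8 — deliver 0→2: ·
after 9 — timeout(2): n2:cand/t2/[p]
after 10 — deliver 2→3: n3:foll/t1/[-]
after 11 — deliver 3→2: ·
after 12 — deliver 2→3: n3:foll/t1/[p]
after 13 — deliver 0→3: ·

yes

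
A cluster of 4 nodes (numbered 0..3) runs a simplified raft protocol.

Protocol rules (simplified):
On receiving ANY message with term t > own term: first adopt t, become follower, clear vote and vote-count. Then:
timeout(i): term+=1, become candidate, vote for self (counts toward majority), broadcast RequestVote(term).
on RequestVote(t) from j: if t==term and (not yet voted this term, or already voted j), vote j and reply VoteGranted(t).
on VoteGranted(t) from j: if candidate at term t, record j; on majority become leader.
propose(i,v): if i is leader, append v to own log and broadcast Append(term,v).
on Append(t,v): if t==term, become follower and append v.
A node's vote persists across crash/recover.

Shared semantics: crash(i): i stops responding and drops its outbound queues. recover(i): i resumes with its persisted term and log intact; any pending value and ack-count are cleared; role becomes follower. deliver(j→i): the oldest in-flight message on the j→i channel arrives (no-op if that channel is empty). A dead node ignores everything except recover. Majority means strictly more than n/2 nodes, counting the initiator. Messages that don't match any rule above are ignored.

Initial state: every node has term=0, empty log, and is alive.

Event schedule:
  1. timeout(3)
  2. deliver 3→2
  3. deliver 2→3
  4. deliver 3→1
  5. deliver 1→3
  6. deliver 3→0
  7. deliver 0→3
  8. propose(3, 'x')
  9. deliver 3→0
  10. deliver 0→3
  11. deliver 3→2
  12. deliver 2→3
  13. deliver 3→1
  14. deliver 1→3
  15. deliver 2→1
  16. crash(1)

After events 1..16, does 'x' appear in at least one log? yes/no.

yes

step 1 timeout(3): 3={cand,t=1,log=-}
step 2 deliver 3→2: 2={foll,t=1,log=-}
step 3 deliver 2→3: —
step 4 deliver 3→1: 1={foll,t=1,log=-}
step 5 deliver 1→3: 3={lead,t=1,log=-}
step 6 deliver 3→0: 0={foll,t=1,log=-}
step 7 deliver 0→3: —
step 8 propose(3,'x'): 3={lead,t=1,log=x}
step 9 deliver 3→0: 0={foll,t=1,log=x}
step 10 deliver 0→3: —
step 11 deliver 3→2: 2={foll,t=1,log=x}
step 12 deliver 2→3: —
step 13 deliver 3→1: 1={foll,t=1,log=x}
step 14 deliver 1→3: —
step 15 deliver 2→1: —
step 16 crash(1): 1={✗foll,t=1,log=x}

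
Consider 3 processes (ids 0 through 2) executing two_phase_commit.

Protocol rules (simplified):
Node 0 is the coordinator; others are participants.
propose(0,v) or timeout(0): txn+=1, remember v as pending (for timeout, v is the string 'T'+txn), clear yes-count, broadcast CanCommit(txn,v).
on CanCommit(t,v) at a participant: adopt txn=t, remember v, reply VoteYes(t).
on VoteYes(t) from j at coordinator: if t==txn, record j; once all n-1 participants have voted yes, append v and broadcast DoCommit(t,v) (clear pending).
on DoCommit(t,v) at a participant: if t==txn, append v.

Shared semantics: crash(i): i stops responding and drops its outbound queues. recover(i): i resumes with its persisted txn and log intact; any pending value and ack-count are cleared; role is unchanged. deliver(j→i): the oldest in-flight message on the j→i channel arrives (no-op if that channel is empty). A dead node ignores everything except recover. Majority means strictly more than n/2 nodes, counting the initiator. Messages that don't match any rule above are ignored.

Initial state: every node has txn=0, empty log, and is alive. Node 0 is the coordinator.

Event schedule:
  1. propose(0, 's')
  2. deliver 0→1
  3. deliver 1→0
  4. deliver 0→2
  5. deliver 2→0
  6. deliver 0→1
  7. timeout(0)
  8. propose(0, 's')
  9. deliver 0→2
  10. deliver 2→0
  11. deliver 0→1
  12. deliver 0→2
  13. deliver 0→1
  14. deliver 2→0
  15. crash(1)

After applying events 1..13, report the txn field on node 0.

3

step 1 propose(0,'s'): 0={coor,t=1,log=-}
step 2 deliver 0→1: 1={part,t=1,log=-}
step 3 deliver 1→0: —
step 4 deliver 0→2: 2={part,t=1,log=-}
step 5 deliver 2→0: 0={coor,t=1,log=s}
step 6 deliver 0→1: 1={part,t=1,log=s}
step 7 timeout(0): 0={coor,t=2,log=s}
step 8 propose(0,'s'): 0={coor,t=3,log=s}
step 9 deliver 0→2: 2={part,t=1,log=s}
step 10 deliver 2→0: —
step 11 deliver 0→1: 1={part,t=2,log=s}
step 12 deliver 0→2: 2={part,t=2,log=s}
step 13 deliver 0→1: 1={part,t=3,log=s}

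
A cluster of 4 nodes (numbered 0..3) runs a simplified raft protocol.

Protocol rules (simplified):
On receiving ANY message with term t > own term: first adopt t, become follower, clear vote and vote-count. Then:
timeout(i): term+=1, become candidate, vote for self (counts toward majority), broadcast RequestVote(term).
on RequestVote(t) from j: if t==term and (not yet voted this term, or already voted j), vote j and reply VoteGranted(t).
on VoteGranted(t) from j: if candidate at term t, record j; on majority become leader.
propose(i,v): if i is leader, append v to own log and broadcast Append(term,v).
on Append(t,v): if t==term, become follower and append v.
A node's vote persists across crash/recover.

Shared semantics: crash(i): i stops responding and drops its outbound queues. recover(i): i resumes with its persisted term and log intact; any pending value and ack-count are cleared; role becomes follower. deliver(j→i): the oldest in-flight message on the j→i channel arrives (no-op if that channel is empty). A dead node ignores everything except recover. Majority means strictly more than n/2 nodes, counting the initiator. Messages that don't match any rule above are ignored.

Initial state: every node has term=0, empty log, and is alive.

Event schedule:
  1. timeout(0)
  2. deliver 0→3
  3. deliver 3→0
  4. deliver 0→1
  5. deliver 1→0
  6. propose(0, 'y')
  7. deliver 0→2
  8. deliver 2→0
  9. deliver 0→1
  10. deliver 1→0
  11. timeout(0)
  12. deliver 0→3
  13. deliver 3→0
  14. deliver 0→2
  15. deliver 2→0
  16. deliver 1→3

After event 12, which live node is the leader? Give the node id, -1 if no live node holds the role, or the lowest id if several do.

-1

1. timeout(0):  <0:cand t1 ->
2. deliver 0→3:  <3:foll t1 ->
3. deliver 3→0:  nop
4. deliver 0→1:  <1:foll t1 ->
5. deliver 1→0:  <0:lead t1 ->
6. propose(0,'y'):  <0:lead t1 y>
7. deliver 0→2:  <2:foll t1 ->
8. deliver 2→0:  nop
9. deliver 0→1:  <1:foll t1 y>
10. deliver 1→0:  nop
11. timeout(0):  <0:cand t2 y>
12. deliver 0→3:  <3:foll t1 y>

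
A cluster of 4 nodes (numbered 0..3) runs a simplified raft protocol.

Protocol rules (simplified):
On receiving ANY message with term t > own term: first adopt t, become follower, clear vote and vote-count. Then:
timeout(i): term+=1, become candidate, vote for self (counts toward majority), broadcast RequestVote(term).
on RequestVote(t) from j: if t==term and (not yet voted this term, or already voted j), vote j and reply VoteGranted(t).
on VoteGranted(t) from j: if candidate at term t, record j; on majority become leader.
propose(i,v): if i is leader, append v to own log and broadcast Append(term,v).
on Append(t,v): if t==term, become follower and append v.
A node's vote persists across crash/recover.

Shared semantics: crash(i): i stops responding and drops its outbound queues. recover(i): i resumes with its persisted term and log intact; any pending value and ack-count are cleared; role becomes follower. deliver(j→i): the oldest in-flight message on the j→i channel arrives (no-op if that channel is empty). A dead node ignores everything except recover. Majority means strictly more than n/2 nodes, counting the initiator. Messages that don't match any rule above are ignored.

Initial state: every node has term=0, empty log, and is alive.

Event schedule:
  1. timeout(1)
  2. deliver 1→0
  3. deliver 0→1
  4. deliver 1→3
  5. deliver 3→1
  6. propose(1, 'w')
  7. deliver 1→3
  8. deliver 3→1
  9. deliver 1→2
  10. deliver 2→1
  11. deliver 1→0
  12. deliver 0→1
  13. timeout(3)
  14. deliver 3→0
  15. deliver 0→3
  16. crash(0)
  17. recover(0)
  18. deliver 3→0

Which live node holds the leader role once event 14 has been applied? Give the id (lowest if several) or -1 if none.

1. timeout(1):  <1:cand t1 ->
2. deliver 1→0:  <0:foll t1 ->
3. deliver 0→1:  nop
4. deliver 1→3:  <3:foll t1 ->
5. deliver 3→1:  <1:lead t1 ->
6. propose(1,'w'):  <1:lead t1 w>
7. deliver 1→3:  <3:foll t1 w>
8. deliver 3→1:  nop
9. deliver 1→2:  <2:foll t1 ->
10. deliver 2→1:  nop
11. deliver 1→0:  <0:foll t1 w>
12. deliver 0→1:  nop
13. timeout(3):  <3:cand t2 w>
14. deliver 3→0:  <0:foll t2 w>

1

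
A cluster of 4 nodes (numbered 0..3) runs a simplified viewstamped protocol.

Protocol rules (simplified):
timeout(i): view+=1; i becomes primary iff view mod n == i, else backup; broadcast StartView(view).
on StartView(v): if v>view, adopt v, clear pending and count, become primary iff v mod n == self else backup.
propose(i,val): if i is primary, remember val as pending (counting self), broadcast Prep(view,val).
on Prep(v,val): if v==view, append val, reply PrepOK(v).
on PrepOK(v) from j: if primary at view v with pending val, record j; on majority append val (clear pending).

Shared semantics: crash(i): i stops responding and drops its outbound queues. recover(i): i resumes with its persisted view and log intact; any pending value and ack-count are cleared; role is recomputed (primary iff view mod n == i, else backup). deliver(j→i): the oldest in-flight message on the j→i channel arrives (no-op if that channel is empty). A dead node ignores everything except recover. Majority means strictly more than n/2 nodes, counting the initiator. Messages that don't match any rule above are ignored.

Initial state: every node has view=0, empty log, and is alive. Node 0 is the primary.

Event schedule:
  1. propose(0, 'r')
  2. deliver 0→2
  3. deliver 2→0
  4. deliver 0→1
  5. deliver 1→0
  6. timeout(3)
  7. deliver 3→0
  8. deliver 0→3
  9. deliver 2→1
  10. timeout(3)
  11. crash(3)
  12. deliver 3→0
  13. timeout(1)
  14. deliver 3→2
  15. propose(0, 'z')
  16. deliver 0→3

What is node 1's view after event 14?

1

[1] propose(0,'r') → ∅
[2] deliver 0→2 → N2(back v0 [r])
[3] deliver 2→0 → ∅
[4] deliver 0→1 → N1(back v0 [r])
[5] deliver 1→0 → N0(prim v0 [r])
[6] timeout(3) → N3(back v1 [-])
[7] deliver 3→0 → N0(back v1 [r])
[8] deliver 0→3 → ∅
[9] deliver 2→1 → ∅
[10] timeout(3) → N3(back v2 [-])
[11] crash(3) → N3(✗back v2 [-])
[12] deliver 3→0 → ∅
[13] timeout(1) → N1(prim v1 [r])
[14] deliver 3→2 → ∅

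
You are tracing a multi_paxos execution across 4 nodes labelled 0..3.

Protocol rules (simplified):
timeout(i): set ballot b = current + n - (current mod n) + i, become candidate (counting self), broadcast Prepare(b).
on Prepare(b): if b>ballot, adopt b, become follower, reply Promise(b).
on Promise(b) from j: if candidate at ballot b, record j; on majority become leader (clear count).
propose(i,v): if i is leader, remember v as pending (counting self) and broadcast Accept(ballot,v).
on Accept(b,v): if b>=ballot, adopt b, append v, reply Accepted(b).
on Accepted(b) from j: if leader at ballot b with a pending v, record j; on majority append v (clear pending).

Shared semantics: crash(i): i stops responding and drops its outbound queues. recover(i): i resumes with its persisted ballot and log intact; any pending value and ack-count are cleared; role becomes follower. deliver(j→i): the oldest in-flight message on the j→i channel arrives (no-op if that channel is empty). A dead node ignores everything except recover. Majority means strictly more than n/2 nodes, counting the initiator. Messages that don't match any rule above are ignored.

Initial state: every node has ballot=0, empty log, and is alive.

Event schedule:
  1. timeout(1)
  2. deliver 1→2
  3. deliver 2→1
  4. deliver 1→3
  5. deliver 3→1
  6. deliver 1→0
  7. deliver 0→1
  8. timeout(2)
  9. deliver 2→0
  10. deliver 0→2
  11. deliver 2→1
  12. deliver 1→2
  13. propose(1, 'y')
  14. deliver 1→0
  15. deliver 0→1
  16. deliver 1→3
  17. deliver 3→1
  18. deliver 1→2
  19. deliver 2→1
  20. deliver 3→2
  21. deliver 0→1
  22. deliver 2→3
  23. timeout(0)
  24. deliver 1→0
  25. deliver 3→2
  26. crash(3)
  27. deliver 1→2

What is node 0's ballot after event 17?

10

e1 timeout(1): 1[cand,b=5,-]
e2 deliver 1→2: 2[foll,b=5,-]
e3 deliver 2→1: ·
e4 deliver 1→3: 3[foll,b=5,-]
e5 deliver 3→1: 1[lead,b=5,-]
e6 deliver 1→0: 0[foll,b=5,-]
e7 deliver 0→1: ·
e8 timeout(2): 2[cand,b=10,-]
e9 deliver 2→0: 0[foll,b=10,-]
e10 deliver 0→2: ·
e11 deliver 2→1: 1[foll,b=10,-]
e12 deliver 1→2: 2[lead,b=10,-]
e13 propose(1,'y'): ·
e14 deliver 1→0: ·
e15 deliver 0→1: ·
e16 deliver 1→3: ·
e17 deliver 3→1: ·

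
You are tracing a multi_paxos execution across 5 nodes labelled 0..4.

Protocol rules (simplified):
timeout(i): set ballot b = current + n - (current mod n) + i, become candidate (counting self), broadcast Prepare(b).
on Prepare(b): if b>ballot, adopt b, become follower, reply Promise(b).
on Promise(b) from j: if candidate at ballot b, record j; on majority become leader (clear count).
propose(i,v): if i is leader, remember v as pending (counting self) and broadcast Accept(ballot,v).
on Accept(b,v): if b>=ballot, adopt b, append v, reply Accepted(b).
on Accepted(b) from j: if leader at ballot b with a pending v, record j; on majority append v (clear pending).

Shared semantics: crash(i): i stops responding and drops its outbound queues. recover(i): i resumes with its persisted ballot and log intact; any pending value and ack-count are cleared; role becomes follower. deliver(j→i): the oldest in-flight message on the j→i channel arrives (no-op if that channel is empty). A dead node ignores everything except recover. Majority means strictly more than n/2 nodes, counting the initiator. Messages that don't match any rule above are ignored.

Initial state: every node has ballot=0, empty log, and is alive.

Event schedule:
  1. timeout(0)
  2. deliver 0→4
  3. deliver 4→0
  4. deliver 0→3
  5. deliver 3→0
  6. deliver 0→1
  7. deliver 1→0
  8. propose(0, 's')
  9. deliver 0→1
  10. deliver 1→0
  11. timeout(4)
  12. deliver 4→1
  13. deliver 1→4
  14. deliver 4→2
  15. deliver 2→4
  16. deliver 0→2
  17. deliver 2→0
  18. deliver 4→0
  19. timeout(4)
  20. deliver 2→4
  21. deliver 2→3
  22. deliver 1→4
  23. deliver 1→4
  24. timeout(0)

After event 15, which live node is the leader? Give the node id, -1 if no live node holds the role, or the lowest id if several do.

1. timeout(0):  <0:cand b5 ->
2. deliver 0→4:  <4:foll b5 ->
3. deliver 4→0:  nop
4. deliver 0→3:  <3:foll b5 ->
5. deliver 3→0:  <0:lead b5 ->
6. deliver 0→1:  <1:foll b5 ->
7. deliver 1→0:  nop
8. propose(0,'s'):  nop
9. deliver 0→1:  <1:foll b5 s>
10. deliver 1→0:  nop
11. timeout(4):  <4:cand b14 ->
12. deliver 4→1:  <1:foll b14 s>
13. deliver 1→4:  nop
14. deliver 4→2:  <2:foll b14 ->
15. deliver 2→4:  <4:lead b14 ->

0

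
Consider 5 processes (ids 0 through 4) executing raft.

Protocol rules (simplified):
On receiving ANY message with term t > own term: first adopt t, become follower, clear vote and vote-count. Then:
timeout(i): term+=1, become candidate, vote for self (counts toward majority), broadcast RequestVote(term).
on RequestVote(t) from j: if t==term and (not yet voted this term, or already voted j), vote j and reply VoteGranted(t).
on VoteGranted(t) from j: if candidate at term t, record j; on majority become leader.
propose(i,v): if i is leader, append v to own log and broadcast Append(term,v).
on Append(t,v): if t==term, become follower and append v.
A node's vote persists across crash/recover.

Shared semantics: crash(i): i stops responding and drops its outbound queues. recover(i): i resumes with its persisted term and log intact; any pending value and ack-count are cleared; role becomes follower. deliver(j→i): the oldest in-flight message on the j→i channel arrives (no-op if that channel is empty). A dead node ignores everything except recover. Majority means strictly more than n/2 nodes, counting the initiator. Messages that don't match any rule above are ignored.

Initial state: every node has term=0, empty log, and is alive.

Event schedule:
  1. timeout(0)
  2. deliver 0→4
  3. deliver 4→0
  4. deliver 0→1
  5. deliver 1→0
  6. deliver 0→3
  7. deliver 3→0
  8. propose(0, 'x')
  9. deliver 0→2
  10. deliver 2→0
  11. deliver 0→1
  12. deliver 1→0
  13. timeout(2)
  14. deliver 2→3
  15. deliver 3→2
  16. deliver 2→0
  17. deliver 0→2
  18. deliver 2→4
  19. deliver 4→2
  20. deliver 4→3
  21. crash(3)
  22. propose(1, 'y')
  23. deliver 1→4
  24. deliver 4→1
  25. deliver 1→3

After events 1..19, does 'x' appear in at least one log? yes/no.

yes

1. timeout(0):  <0:cand t1 ->
2. deliver 0→4:  <4:foll t1 ->
3. deliver 4→0:  nop
4. deliver 0→1:  <1:foll t1 ->
5. deliver 1→0:  <0:lead t1 ->
6. deliver 0→3:  <3:foll t1 ->
7. deliver 3→0:  nop
8. propose(0,'x'):  <0:lead t1 x>
9. deliver 0→2:  <2:foll t1 ->
10. deliver 2→0:  nop
11. deliver 0→1:  <1:foll t1 x>
12. deliver 1→0:  nop
13. timeout(2):  <2:cand t2 ->
14. deliver 2→3:  <3:foll t2 ->
15. deliver 3→2:  nop
16. deliver 2→0:  <0:foll t2 x>
17. deliver 0→2:  nop
18. deliver 2→4:  <4:foll t2 ->
19. deliver 4→2:  <2:lead t2 ->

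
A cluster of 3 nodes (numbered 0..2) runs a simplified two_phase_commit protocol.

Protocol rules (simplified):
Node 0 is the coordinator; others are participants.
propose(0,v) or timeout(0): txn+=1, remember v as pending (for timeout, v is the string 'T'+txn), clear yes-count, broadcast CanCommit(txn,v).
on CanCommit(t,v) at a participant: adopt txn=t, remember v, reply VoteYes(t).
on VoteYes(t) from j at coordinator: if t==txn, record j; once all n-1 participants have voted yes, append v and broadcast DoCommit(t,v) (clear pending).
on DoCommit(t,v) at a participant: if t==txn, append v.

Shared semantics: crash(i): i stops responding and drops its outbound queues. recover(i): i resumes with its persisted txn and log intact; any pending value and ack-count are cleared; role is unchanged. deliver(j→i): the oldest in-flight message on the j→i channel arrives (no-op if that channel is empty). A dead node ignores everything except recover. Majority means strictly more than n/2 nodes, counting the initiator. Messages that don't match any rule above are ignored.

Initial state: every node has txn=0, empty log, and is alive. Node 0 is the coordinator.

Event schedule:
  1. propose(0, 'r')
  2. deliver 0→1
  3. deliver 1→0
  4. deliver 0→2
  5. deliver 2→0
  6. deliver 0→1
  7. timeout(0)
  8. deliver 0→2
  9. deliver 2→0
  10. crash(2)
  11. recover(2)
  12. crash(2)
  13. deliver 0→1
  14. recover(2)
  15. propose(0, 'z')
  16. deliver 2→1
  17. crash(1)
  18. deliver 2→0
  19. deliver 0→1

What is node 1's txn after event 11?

1

after 1 — propose(0,'r'): n0:coor/t1/[-]
after 2 — deliver 0→1: n1:part/t1/[-]
after 3 — deliver 1→0: ·
after 4 — deliver 0→2: n2:part/t1/[-]
after 5 — deliver 2→0: n0:coor/t1/[r]
after 6 — deliver 0→1: n1:part/t1/[r]
after 7 — timeout(0): n0:coor/t2/[r]
after 8 — deliver 0→2: n2:part/t1/[r]
after 9 — deliver 2→0: ·
after 10 — crash(2): n2:✗part/t1/[r]
after 11 — recover(2): n2:part/t1/[r]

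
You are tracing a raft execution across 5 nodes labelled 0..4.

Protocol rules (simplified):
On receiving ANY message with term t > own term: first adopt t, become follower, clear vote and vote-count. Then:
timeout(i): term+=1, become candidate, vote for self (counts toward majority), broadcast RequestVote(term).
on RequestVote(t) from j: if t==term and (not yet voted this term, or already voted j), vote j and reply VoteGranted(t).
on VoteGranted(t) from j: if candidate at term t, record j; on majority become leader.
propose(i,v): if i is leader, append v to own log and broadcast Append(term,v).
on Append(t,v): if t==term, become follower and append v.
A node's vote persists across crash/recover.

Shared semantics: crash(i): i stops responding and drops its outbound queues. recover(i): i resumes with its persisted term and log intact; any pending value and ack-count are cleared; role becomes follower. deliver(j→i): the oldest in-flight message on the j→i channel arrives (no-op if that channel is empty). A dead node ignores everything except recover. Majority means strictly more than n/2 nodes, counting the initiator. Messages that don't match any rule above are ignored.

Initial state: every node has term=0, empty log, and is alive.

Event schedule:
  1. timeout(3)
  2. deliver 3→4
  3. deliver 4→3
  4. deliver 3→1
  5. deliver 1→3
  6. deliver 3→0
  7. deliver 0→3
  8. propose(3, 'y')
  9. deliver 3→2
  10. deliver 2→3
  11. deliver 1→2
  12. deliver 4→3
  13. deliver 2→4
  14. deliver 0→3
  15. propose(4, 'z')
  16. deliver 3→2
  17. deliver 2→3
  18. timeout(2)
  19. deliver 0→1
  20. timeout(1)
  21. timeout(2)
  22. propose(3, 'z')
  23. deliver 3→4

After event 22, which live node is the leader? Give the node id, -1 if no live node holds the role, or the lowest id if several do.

3

1. timeout(3):  <3:cand t1 ->
2. deliver 3→4:  <4:foll t1 ->
3. deliver 4→3:  nop
4. deliver 3→1:  <1:foll t1 ->
5. deliver 1→3:  <3:lead t1 ->
6. deliver 3→0:  <0:foll t1 ->
7. deliver 0→3:  nop
8. propose(3,'y'):  <3:lead t1 y>
9. deliver 3→2:  <2:foll t1 ->
10. deliver 2→3:  nop
11. deliver 1→2:  nop
12. deliver 4→3:  nop
13. deliver 2→4:  nop
14. deliver 0→3:  nop
15. propose(4,'z'):  nop
16. deliver 3→2:  <2:foll t1 y>
17. deliver 2→3:  nop
18. timeout(2):  <2:cand t2 y>
19. deliver 0→1:  nop
20. timeout(1):  <1:cand t2 ->
21. timeout(2):  <2:cand t3 y>
22. propose(3,'z'):  <3:lead t1 y,z>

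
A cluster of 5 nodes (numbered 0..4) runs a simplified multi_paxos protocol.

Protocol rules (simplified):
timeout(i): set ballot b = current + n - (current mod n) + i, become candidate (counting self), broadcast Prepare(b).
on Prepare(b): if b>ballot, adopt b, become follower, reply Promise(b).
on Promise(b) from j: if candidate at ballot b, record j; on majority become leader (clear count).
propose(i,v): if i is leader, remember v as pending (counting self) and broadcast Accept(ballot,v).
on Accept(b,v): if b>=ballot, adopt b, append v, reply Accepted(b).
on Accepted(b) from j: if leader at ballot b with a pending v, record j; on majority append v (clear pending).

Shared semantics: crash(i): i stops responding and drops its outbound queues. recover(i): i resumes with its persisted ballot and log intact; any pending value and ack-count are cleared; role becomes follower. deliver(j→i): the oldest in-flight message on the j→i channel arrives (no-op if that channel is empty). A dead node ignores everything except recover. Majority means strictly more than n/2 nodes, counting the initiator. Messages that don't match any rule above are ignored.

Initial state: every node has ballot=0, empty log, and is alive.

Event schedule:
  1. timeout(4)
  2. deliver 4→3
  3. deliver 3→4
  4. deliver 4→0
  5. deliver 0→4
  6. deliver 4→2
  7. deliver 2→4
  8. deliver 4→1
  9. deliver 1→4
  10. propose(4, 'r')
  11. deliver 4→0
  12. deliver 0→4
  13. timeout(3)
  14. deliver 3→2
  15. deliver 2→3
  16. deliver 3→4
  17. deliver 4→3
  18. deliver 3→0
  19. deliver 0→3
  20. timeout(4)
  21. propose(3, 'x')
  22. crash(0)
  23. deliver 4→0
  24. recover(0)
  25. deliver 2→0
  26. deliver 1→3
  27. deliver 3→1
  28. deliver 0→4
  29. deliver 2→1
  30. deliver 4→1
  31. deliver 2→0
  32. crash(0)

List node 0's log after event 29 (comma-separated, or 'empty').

r

e1 timeout(4): 4[cand,b=9,-]
e2 deliver 4→3: 3[foll,b=9,-]
e3 deliver 3→4: ·
e4 deliver 4→0: 0[foll,b=9,-]
e5 deliver 0→4: 4[lead,b=9,-]
e6 deliver 4→2: 2[foll,b=9,-]
e7 deliver 2→4: ·
e8 deliver 4→1: 1[foll,b=9,-]
e9 deliver 1→4: ·
e10 propose(4,'r'): ·
e11 deliver 4→0: 0[foll,b=9,r]
e12 deliver 0→4: ·
e13 timeout(3): 3[cand,b=13,-]
e14 deliver 3→2: 2[foll,b=13,-]
e15 deliver 2→3: ·
e16 deliver 3→4: 4[foll,b=13,-]
e17 deliver 4→3: ·
e18 deliver 3→0: 0[foll,b=13,r]
e19 deliver 0→3: 3[lead,b=13,-]
e20 timeout(4): 4[cand,b=19,-]
e21 propose(3,'x'): ·
e22 crash(0): 0[✗foll,b=13,r]
e23 deliver 4→0: ·
e24 recover(0): 0[foll,b=13,r]
e25 deliver 2→0: ·
e26 deliver 1→3: ·
e27 deliver 3→1: 1[foll,b=13,-]
e28 deliver 0→4: ·
e29 deliver 2→1: ·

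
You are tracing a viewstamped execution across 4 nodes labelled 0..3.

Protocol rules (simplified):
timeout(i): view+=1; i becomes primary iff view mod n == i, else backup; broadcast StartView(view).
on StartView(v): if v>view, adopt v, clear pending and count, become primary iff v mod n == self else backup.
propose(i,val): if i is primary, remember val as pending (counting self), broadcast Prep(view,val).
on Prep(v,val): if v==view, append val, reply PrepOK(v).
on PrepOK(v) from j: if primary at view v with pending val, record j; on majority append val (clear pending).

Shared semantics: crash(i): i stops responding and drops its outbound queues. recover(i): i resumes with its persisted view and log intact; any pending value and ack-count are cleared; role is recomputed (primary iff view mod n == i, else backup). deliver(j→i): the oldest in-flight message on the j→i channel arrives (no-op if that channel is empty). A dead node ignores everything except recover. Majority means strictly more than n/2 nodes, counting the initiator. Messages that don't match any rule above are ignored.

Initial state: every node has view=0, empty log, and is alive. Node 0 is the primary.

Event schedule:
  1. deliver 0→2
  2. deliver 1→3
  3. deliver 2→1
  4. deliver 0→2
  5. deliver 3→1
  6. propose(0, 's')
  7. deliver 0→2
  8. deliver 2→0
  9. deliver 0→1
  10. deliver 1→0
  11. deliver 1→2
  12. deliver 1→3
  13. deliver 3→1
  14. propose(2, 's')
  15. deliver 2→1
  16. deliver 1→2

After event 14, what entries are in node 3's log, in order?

1. deliver 0→2:  nop
2. deliver 1→3:  nop
3. deliver 2→1:  nop
4. deliver 0→2:  nop
5. deliver 3→1:  nop
6. propose(0,'s'):  nop
7. deliver 0→2:  <2:back v0 s>
8. deliver 2→0:  nop
9. deliver 0→1:  <1:back v0 s>
10. deliver 1→0:  <0:prim v0 s>
11. deliver 1→2:  nop
12. deliver 1→3:  nop
13. deliver 3→1:  nop
14. propose(2,'s'):  nop

empty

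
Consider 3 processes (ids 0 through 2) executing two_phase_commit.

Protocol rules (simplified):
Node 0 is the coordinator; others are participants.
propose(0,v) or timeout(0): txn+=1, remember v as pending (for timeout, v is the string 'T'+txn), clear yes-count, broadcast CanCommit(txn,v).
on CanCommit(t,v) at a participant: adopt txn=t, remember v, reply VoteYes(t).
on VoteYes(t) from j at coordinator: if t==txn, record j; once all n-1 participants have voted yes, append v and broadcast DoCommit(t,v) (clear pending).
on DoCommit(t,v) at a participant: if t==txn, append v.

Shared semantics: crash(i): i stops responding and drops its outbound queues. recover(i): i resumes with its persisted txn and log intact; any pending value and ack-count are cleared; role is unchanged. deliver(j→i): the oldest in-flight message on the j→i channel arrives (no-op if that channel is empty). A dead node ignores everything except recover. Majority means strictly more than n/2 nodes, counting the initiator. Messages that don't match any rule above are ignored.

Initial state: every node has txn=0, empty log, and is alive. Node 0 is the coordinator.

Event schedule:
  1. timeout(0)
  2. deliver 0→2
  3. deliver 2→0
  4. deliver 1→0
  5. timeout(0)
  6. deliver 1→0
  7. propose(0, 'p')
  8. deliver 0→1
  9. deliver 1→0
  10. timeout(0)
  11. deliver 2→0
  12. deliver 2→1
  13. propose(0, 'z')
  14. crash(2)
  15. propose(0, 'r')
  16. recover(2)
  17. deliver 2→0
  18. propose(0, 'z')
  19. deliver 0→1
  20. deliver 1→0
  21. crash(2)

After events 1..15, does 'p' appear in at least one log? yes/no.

[1] timeout(0) → N0(coor t1 [-])
[2] deliver 0→2 → N2(part t1 [-])
[3] deliver 2→0 → ∅
[4] deliver 1→0 → ∅
[5] timeout(0) → N0(coor t2 [-])
[6] deliver 1→0 → ∅
[7] propose(0,'p') → N0(coor t3 [-])
[8] deliver 0→1 → N1(part t1 [-])
[9] deliver 1→0 → ∅
[10] timeout(0) → N0(coor t4 [-])
[11] deliver 2→0 → ∅
[12] deliver 2→1 → ∅
[13] propose(0,'z') → N0(coor t5 [-])
[14] crash(2) → N2(✗part t1 [-])
[15] propose(0,'r') → N0(coor t6 [-])

no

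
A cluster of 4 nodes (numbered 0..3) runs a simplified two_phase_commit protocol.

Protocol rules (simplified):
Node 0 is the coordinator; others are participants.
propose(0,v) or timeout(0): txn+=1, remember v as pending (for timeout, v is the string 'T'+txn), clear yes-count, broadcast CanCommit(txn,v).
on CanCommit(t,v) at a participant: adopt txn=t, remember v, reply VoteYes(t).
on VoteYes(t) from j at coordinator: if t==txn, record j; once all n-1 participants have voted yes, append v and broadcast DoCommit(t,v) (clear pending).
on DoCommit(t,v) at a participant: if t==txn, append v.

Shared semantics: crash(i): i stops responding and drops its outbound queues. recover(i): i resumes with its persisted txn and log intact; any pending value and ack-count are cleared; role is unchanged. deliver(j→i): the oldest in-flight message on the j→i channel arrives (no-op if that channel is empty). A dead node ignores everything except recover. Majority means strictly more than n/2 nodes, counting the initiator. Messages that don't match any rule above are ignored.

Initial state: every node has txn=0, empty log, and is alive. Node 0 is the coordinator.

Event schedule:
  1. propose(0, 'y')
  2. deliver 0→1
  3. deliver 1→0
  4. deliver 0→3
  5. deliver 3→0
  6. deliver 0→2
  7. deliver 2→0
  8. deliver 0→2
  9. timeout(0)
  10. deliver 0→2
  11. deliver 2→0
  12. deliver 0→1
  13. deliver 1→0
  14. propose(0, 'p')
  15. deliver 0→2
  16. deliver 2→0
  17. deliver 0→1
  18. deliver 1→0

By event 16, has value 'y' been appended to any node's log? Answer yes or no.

yes

step 1 propose(0,'y'): 0={coor,t=1,log=-}
step 2 deliver 0→1: 1={part,t=1,log=-}
step 3 deliver 1→0: —
step 4 deliver 0→3: 3={part,t=1,log=-}
step 5 deliver 3→0: —
step 6 deliver 0→2: 2={part,t=1,log=-}
step 7 deliver 2→0: 0={coor,t=1,log=y}
step 8 deliver 0→2: 2={part,t=1,log=y}
step 9 timeout(0): 0={coor,t=2,log=y}
step 10 deliver 0→2: 2={part,t=2,log=y}
step 11 deliver 2→0: —
step 12 deliver 0→1: 1={part,t=1,log=y}
step 13 deliver 1→0: —
step 14 propose(0,'p'): 0={coor,t=3,log=y}
step 15 deliver 0→2: 2={part,t=3,log=y}
step 16 deliver 2→0: —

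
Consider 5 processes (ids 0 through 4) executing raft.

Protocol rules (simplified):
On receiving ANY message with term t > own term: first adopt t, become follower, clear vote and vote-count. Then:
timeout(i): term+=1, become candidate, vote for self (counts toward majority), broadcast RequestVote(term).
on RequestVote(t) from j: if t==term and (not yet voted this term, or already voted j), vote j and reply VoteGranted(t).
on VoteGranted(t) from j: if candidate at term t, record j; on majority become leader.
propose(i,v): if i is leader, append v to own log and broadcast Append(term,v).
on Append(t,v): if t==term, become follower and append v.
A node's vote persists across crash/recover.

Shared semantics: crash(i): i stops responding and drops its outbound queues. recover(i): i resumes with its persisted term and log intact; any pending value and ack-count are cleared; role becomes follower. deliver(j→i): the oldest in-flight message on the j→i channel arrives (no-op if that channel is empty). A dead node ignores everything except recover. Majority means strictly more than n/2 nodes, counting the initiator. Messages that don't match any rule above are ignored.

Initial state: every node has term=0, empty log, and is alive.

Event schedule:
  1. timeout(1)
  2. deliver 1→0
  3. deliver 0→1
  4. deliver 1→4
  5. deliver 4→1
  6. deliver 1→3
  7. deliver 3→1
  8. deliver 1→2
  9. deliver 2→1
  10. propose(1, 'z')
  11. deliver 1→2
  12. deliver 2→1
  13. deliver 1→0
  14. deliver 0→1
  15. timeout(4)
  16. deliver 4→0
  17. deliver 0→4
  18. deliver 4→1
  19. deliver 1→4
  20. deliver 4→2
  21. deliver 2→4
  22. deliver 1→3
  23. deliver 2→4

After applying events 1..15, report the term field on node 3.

1

after 1 — timeout(1): n1:cand/t1/[-]
after 2 — deliver 1→0: n0:foll/t1/[-]
after 3 — deliver 0→1: ·
after 4 — deliver 1→4: n4:foll/t1/[-]
after 5 — deliver 4→1: n1:lead/t1/[-]
after 6 — deliver 1→3: n3:foll/t1/[-]
after 7 — deliver 3→1: ·
after 8 — deliver 1→2: n2:foll/t1/[-]
after 9 — deliver 2→1: ·
after 10 — propose(1,'z'): n1:lead/t1/[z]
after 11 — deliver 1→2: n2:foll/t1/[z]
after 12 — deliver 2→1: ·
after 13 — deliver 1→0: n0:foll/t1/[z]
after 14 — deliver 0→1: ·
after 15 — timeout(4): n4:cand/t2/[-]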